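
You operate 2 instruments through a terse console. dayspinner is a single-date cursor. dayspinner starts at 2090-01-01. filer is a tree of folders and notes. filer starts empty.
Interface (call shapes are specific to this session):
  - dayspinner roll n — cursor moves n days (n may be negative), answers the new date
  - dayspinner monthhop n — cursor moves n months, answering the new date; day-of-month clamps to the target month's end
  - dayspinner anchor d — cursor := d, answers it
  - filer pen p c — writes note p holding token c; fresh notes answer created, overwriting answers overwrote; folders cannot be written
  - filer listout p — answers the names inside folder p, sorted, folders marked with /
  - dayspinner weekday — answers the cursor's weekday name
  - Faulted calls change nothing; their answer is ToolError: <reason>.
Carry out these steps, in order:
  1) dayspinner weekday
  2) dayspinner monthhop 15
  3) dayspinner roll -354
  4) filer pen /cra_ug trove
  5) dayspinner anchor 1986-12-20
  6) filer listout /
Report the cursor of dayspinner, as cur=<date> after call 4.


Then dayspinner weekday: Sunday.
I invoke dayspinner monthhop with 15, → 2091-04-01.
I use dayspinner roll with -354: 2090-04-12.
I invoke filer pen with /cra_ug, trove, yielding created.
Then dayspinner anchor with 1986-12-20, and get 1986-12-20.
Calling filer listout with /, giving [cra_ug].

Answer: cur=2090-04-12


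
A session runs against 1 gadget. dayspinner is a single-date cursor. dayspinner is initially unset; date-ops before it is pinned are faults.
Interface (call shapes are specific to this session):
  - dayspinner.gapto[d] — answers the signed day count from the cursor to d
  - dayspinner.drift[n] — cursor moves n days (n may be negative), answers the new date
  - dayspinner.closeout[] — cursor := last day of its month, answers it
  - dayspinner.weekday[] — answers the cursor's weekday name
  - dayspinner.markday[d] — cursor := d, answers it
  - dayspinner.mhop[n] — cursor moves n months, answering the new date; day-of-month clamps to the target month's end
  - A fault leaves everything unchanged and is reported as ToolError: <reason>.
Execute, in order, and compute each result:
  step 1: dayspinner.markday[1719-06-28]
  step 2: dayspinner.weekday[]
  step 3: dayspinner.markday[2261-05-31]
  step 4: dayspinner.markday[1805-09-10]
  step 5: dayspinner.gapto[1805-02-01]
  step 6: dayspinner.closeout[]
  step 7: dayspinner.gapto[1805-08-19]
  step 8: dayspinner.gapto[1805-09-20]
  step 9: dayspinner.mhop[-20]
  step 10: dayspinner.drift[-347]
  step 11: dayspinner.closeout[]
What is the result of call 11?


I use markday using 1719-06-28, → 1719-06-28.
I call weekday(), — result: Wednesday.
Invoking markday using 2261-05-31, giving 2261-05-31.
Next I call markday using 1805-09-10, yielding 1805-09-10.
Next I call gapto using 1805-02-01, → -221.
Calling closeout: 1805-09-30.
Using gapto using 1805-08-19, and see -42.
Next I call gapto using 1805-09-20, and see -10.
Using mhop using -20, which returns 1804-01-30.
Using drift using -347, giving 1803-02-17.
I call closeout(), and get 1803-02-28.

Answer: 1803-02-28


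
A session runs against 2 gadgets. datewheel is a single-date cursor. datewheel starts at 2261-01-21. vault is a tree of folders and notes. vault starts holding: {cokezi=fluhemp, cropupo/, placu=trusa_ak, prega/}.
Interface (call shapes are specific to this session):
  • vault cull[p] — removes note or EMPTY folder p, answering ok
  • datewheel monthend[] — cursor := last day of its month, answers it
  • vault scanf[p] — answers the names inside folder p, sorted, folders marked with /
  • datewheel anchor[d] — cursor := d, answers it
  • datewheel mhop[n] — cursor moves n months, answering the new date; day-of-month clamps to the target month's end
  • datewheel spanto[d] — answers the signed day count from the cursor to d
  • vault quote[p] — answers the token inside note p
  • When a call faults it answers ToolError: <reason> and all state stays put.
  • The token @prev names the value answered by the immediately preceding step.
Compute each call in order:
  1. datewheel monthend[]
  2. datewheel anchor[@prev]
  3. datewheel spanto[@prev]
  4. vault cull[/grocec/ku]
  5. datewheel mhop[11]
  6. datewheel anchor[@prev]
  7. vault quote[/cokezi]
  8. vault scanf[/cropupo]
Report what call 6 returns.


Next I call datewheel monthend(), — result: 2261-01-31.
I try datewheel anchor(@prev), and see 2261-01-31.
I try datewheel spanto(@prev), — result: 0.
I call vault cull(/grocec/ku), yielding ToolError: not found.
Calling datewheel mhop(11), giving 2261-12-31.
Using datewheel anchor(@prev), and observe 2261-12-31.
I use vault quote(/cokezi), and get fluhemp.
Next I call vault scanf(/cropupo), which returns [].

Answer: 2261-12-31


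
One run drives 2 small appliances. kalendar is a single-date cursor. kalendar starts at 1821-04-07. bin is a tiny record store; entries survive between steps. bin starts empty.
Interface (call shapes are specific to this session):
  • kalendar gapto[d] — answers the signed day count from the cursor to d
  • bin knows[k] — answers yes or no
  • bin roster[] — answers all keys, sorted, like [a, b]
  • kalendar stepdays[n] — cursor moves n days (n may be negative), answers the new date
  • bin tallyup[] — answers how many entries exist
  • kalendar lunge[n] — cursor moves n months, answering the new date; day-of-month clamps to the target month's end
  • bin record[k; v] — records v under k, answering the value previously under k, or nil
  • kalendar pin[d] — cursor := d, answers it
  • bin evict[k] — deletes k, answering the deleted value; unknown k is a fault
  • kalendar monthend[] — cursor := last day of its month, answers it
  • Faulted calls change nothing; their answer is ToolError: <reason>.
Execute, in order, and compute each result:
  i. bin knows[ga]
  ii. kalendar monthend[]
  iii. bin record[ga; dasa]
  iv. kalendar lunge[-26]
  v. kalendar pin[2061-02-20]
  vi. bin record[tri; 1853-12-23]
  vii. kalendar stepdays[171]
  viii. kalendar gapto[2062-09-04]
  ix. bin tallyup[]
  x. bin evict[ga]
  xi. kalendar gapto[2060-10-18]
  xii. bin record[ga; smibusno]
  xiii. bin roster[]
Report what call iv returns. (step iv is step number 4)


Answer: 1819-02-28

Derivation:
Step: bin knows[k=ga]
Result: no
Step: kalendar monthend[]
Result: 1821-04-30
Step: bin record[k=ga; v=dasa]
Result: nil
Step: kalendar lunge[n=-26]
Result: 1819-02-28
Step: kalendar pin[d=2061-02-20]
Result: 2061-02-20
Step: bin record[k=tri; v=1853-12-23]
Result: nil
Step: kalendar stepdays[n=171]
Result: 2061-08-10
Step: kalendar gapto[d=2062-09-04]
Result: 390
Step: bin tallyup[]
Result: 2
Step: bin evict[k=ga]
Result: dasa
Step: kalendar gapto[d=2060-10-18]
Result: -296
Step: bin record[k=ga; v=smibusno]
Result: nil
Step: bin roster[]
Result: [ga, tri]


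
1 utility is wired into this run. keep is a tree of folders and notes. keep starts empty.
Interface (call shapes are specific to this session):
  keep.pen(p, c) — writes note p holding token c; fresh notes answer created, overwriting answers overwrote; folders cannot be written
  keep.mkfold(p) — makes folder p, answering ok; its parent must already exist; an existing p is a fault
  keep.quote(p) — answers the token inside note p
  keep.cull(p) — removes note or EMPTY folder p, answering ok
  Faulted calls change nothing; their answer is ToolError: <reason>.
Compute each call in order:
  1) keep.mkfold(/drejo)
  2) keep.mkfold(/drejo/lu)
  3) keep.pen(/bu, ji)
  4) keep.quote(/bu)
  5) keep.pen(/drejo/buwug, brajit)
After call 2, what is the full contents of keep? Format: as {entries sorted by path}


% mkfold p=/drejo
[out] ok
% mkfold p=/drejo/lu
[out] ok
% pen p=/bu c=ji
[out] created
% quote p=/bu
[out] ji
% pen p=/drejo/buwug c=brajit
[out] created

Answer: {drejo/, drejo/lu/}


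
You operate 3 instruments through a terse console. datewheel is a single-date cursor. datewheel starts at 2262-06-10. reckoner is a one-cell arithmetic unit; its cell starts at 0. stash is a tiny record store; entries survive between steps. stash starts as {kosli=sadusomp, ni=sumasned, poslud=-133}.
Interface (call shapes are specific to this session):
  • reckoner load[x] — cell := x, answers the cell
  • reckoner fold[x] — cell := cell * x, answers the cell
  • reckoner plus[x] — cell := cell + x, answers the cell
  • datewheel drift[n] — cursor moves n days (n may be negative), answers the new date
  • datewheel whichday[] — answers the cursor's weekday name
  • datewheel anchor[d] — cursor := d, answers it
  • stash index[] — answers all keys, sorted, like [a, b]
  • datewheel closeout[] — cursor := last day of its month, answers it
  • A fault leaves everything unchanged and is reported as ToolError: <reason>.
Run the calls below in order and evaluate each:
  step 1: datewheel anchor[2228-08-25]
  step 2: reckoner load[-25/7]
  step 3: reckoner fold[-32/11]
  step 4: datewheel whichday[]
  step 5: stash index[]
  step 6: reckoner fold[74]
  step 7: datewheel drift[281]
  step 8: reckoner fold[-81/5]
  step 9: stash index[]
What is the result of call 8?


% datewheel anchor(2228-08-25) => 2228-08-25
% reckoner load(-25/7) => -25/7
% reckoner fold(-32/11) => 800/77
% datewheel whichday() => Monday
% stash index() => [kosli, ni, poslud]
% reckoner fold(74) => 59200/77
% datewheel drift(281) => 2229-06-02
% reckoner fold(-81/5) => -959040/77
% stash index() => [kosli, ni, poslud]

Answer: -959040/77


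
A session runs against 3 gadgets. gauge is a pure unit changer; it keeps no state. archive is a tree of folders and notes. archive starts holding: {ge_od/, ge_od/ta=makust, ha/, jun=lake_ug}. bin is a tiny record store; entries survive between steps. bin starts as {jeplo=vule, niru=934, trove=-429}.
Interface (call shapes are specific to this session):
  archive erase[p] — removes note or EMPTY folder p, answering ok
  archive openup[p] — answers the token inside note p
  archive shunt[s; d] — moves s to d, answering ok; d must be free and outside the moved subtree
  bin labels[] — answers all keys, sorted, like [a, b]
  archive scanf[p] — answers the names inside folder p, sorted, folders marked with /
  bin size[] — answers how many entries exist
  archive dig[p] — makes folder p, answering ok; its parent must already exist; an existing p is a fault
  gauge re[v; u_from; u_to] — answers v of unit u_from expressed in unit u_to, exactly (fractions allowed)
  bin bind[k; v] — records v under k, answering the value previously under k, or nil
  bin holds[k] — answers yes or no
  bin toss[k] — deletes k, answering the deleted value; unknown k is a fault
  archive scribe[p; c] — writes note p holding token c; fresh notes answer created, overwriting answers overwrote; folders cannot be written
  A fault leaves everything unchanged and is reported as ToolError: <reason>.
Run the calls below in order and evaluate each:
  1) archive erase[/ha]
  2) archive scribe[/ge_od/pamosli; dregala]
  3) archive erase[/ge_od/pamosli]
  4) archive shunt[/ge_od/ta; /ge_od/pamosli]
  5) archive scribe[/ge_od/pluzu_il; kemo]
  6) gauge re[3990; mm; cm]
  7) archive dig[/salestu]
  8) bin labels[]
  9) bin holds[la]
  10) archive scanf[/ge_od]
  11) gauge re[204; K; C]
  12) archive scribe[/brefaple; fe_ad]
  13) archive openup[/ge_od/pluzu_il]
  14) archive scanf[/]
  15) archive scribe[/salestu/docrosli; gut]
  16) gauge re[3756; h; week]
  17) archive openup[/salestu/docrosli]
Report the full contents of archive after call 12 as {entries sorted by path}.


Answer: {brefaple=fe_ad, ge_od/, ge_od/pamosli=makust, ge_od/pluzu_il=kemo, jun=lake_ug, salestu/}

Derivation:
! 1. archive erase(p='/ha') -> ok
! 2. archive scribe(p='/ge_od/pamosli', c='dregala') -> created
! 3. archive erase(p='/ge_od/pamosli') -> ok
! 4. archive shunt(s='/ge_od/ta', d='/ge_od/pamosli') -> ok
! 5. archive scribe(p='/ge_od/pluzu_il', c='kemo') -> created
! 6. gauge re(v='3990', u_from='mm', u_to='cm') -> 399
! 7. archive dig(p='/salestu') -> ok
! 8. bin labels() -> [jeplo, niru, trove]
! 9. bin holds(k='la') -> no
! 10. archive scanf(p='/ge_od') -> [pamosli, pluzu_il]
! 11. gauge re(v='204', u_from='K', u_to='C') -> -1383/20
! 12. archive scribe(p='/brefaple', c='fe_ad') -> created
! 13. archive openup(p='/ge_od/pluzu_il') -> kemo
! 14. archive scanf(p='/') -> [brefaple, ge_od/, jun, salestu/]
! 15. archive scribe(p='/salestu/docrosli', c='gut') -> created
! 16. gauge re(v='3756', u_from='h', u_to='week') -> 313/14
! 17. archive openup(p='/salestu/docrosli') -> gut


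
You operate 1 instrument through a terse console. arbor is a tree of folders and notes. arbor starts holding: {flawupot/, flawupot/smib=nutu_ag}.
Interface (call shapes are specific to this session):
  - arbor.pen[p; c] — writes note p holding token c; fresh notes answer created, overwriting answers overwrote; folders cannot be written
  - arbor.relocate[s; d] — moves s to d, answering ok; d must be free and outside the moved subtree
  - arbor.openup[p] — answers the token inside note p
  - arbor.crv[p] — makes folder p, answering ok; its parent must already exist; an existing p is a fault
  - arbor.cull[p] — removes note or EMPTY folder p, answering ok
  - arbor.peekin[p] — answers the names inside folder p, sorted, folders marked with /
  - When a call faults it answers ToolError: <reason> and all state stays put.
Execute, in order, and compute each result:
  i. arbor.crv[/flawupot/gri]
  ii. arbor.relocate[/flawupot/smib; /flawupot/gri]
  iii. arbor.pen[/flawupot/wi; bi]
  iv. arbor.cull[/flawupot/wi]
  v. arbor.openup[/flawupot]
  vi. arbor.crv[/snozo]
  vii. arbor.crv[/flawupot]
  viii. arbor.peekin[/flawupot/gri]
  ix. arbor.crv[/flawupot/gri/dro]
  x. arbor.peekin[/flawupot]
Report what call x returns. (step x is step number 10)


~$ arbor.crv /flawupot/gri
[out] ok
~$ arbor.relocate /flawupot/smib /flawupot/gri
[out] ToolError: exists
~$ arbor.pen /flawupot/wi bi
[out] created
~$ arbor.cull /flawupot/wi
[out] ok
~$ arbor.openup /flawupot
[out] ToolError: is a directory
~$ arbor.crv /snozo
[out] ok
~$ arbor.crv /flawupot
[out] ToolError: exists
~$ arbor.peekin /flawupot/gri
[out] []
~$ arbor.crv /flawupot/gri/dro
[out] ok
~$ arbor.peekin /flawupot
[out] [gri/, smib]

Answer: [gri/, smib]


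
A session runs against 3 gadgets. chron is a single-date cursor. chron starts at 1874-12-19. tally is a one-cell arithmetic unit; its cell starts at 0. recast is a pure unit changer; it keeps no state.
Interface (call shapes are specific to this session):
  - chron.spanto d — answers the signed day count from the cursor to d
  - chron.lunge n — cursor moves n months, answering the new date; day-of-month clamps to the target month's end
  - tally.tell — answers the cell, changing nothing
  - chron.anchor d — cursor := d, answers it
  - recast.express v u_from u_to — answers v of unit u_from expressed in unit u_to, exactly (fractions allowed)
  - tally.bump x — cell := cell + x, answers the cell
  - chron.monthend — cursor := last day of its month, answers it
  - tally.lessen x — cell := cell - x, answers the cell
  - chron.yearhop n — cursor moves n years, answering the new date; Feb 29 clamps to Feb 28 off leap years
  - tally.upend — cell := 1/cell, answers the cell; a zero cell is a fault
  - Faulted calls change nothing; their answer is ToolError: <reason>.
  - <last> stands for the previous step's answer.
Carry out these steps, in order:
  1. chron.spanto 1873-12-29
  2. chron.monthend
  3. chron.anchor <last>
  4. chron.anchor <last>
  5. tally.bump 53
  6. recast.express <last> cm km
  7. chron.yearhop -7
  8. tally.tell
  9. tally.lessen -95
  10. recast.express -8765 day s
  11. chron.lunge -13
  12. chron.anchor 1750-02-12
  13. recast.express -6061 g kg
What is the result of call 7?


>>> chron.spanto d→1873-12-29
:: -355
>>> chron.monthend
:: 1874-12-31
>>> chron.anchor d→<last>
:: 1874-12-31
>>> chron.anchor d→<last>
:: 1874-12-31
>>> tally.bump x→53
:: 53
>>> recast.express v→<last> u_from→cm u_to→km
:: 53/100000
>>> chron.yearhop n→-7
:: 1867-12-31
>>> tally.tell
:: 53
>>> tally.lessen x→-95
:: 148
>>> recast.express v→-8765 u_from→day u_to→s
:: -757296000
>>> chron.lunge n→-13
:: 1866-11-30
>>> chron.anchor d→1750-02-12
:: 1750-02-12
>>> recast.express v→-6061 u_from→g u_to→kg
:: -6061/1000

Answer: 1867-12-31


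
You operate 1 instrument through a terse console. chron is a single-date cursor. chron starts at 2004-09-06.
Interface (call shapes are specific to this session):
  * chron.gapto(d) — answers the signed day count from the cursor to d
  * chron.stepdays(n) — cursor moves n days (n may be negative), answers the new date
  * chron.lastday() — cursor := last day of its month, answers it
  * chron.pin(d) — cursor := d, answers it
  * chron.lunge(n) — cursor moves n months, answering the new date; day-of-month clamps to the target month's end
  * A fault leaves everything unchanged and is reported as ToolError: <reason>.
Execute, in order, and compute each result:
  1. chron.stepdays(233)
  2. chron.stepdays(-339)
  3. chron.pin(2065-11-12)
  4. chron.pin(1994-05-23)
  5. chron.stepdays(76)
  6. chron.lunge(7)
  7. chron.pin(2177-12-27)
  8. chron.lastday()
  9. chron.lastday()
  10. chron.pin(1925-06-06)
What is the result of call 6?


Next I call stepdays(n: 233), which returns 2005-04-27.
I run stepdays(n: -339), giving 2004-05-23.
Next I call pin(d: 2065-11-12), — result: 2065-11-12.
Calling pin(d: 1994-05-23), and get 1994-05-23.
Now I run stepdays(n: 76), and see 1994-08-07.
I run lunge(n: 7), and observe 1995-03-07.
Calling pin(d: 2177-12-27), and observe 2177-12-27.
Using lastday(), and get 2177-12-31.
Next I call lastday(): 2177-12-31.
Calling pin(d: 1925-06-06), and get 1925-06-06.

Answer: 1995-03-07


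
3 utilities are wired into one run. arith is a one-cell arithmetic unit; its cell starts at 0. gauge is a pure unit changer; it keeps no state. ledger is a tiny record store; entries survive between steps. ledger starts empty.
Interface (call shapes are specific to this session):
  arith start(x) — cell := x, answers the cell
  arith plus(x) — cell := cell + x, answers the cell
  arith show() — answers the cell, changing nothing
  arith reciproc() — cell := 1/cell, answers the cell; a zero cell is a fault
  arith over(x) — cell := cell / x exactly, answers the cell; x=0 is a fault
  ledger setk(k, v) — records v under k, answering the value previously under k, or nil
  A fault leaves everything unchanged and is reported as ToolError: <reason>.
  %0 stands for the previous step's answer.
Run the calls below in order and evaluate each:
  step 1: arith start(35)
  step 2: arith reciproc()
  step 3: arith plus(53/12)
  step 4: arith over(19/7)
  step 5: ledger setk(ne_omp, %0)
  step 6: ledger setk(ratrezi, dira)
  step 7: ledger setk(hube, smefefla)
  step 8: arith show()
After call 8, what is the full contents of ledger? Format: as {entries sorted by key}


Answer: {hube=smefefla, ne_omp=1867/1140, ratrezi=dira}

Derivation:
==> arith start(x: 35)
<== 35
==> arith reciproc()
<== 1/35
==> arith plus(x: 53/12)
<== 1867/420
==> arith over(x: 19/7)
<== 1867/1140
==> ledger setk(k: ne_omp, v: %0)
<== nil
==> ledger setk(k: ratrezi, v: dira)
<== nil
==> ledger setk(k: hube, v: smefefla)
<== nil
==> arith show()
<== 1867/1140


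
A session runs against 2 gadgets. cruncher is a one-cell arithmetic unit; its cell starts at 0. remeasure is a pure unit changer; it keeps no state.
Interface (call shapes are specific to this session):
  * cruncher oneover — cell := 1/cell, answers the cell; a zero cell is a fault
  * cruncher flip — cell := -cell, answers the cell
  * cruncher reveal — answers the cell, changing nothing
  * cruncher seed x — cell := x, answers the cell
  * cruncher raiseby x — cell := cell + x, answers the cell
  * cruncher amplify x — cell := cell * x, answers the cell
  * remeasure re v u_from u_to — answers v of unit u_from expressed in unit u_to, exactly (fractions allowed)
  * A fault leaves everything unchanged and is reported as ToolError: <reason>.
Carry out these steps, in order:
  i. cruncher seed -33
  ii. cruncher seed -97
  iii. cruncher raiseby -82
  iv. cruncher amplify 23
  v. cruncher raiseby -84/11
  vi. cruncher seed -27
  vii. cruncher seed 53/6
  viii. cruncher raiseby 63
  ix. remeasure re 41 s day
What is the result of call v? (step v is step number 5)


Answer: -45371/11

Derivation:
·→ cruncher seed(-33)
·← -33
·→ cruncher seed(-97)
·← -97
·→ cruncher raiseby(-82)
·← -179
·→ cruncher amplify(23)
·← -4117
·→ cruncher raiseby(-84/11)
·← -45371/11
·→ cruncher seed(-27)
·← -27
·→ cruncher seed(53/6)
·← 53/6
·→ cruncher raiseby(63)
·← 431/6
·→ remeasure re(41, s, day)
·← 41/86400


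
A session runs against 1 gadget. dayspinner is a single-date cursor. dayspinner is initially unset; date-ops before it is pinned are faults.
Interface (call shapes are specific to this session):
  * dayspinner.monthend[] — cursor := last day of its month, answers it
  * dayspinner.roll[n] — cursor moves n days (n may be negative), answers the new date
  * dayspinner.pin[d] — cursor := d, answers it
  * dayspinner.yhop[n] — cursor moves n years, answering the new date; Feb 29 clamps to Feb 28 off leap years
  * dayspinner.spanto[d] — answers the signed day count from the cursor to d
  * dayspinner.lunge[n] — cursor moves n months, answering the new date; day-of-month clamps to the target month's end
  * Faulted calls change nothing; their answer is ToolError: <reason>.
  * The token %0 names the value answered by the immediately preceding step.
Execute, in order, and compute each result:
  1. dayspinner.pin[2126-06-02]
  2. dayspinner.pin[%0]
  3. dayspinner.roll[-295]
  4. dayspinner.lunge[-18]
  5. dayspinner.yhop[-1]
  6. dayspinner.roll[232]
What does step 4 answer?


Answer: 2124-02-11

Derivation:
[in] pin d='2126-06-02'
[out] 2126-06-02
[in] pin d='%0'
[out] 2126-06-02
[in] roll n='-295'
[out] 2125-08-11
[in] lunge n='-18'
[out] 2124-02-11
[in] yhop n='-1'
[out] 2123-02-11
[in] roll n='232'
[out] 2123-10-01


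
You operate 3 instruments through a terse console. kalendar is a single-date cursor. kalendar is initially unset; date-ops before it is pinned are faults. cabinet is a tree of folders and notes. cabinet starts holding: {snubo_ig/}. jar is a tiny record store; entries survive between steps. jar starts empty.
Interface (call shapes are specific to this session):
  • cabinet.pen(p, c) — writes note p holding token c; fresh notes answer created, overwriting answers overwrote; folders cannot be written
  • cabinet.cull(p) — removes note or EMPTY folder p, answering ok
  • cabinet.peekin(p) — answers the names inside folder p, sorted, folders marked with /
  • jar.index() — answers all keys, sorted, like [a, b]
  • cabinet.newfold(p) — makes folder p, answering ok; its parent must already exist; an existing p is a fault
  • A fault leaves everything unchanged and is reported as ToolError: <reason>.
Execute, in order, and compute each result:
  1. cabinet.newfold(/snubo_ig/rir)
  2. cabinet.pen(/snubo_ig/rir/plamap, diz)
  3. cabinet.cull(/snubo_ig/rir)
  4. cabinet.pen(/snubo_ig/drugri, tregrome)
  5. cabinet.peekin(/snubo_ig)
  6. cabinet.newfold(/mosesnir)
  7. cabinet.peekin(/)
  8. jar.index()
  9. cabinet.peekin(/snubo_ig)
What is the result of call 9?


→ newfold(p='/snubo_ig/rir')
← ok
→ pen(p='/snubo_ig/rir/plamap', c='diz')
← created
→ cull(p='/snubo_ig/rir')
← ToolError: not empty
→ pen(p='/snubo_ig/drugri', c='tregrome')
← created
→ peekin(p='/snubo_ig')
← [drugri, rir/]
→ newfold(p='/mosesnir')
← ok
→ peekin(p='/')
← [mosesnir/, snubo_ig/]
→ index()
← []
→ peekin(p='/snubo_ig')
← [drugri, rir/]

Answer: [drugri, rir/]


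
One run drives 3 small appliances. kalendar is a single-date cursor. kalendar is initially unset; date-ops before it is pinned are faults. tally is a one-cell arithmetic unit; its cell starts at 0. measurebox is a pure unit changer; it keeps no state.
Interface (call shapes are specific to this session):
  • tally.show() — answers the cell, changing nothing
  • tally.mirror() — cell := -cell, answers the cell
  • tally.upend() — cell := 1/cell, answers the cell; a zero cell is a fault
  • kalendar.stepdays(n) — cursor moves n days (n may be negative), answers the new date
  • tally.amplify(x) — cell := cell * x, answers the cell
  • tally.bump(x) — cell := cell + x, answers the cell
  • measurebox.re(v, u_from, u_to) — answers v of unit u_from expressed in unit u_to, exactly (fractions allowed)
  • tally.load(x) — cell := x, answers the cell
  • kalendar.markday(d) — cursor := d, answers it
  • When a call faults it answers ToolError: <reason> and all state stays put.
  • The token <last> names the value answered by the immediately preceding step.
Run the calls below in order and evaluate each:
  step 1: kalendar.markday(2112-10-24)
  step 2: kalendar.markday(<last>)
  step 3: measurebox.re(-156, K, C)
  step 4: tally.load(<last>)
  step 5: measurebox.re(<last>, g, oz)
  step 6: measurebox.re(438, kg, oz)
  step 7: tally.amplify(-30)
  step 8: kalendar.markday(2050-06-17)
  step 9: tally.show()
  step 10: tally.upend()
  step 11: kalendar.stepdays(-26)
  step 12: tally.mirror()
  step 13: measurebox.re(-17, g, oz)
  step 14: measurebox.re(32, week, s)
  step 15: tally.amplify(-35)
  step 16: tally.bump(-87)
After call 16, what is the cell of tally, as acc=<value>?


→ kalendar.markday(d→2112-10-24)
← 2112-10-24
→ kalendar.markday(d→<last>)
← 2112-10-24
→ measurebox.re(v→-156, u_from→K, u_to→C)
← -8583/20
→ tally.load(x→<last>)
← -8583/20
→ measurebox.re(v→<last>, u_from→g, u_to→oz)
← -686640000/45359237
→ measurebox.re(v→438, u_from→kg, u_to→oz)
← 700800000000/45359237
→ tally.amplify(x→-30)
← 25749/2
→ kalendar.markday(d→2050-06-17)
← 2050-06-17
→ tally.show()
← 25749/2
→ tally.upend()
← 2/25749
→ kalendar.stepdays(n→-26)
← 2050-05-22
→ tally.mirror()
← -2/25749
→ measurebox.re(v→-17, u_from→g, u_to→oz)
← -27200000/45359237
→ measurebox.re(v→32, u_from→week, u_to→s)
← 19353600
→ tally.amplify(x→-35)
← 70/25749
→ tally.bump(x→-87)
← -2240093/25749

Answer: acc=-2240093/25749


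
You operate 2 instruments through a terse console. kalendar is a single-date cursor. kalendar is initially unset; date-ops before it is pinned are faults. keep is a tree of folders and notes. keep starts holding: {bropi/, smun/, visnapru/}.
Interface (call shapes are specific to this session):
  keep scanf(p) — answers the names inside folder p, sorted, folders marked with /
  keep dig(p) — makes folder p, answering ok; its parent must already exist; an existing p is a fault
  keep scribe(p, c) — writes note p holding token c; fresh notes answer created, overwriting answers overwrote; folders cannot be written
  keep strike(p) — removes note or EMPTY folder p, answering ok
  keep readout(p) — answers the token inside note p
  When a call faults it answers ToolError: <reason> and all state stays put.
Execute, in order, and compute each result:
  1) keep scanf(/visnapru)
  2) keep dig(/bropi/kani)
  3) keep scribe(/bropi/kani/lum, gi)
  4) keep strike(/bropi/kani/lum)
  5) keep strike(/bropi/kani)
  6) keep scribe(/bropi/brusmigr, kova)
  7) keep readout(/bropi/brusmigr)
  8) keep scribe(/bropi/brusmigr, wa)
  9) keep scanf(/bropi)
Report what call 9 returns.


Act: keep scanf[/visnapru]
Obs: []
Act: keep dig[/bropi/kani]
Obs: ok
Act: keep scribe[/bropi/kani/lum; gi]
Obs: created
Act: keep strike[/bropi/kani/lum]
Obs: ok
Act: keep strike[/bropi/kani]
Obs: ok
Act: keep scribe[/bropi/brusmigr; kova]
Obs: created
Act: keep readout[/bropi/brusmigr]
Obs: kova
Act: keep scribe[/bropi/brusmigr; wa]
Obs: overwrote
Act: keep scanf[/bropi]
Obs: [brusmigr]

Answer: [brusmigr]


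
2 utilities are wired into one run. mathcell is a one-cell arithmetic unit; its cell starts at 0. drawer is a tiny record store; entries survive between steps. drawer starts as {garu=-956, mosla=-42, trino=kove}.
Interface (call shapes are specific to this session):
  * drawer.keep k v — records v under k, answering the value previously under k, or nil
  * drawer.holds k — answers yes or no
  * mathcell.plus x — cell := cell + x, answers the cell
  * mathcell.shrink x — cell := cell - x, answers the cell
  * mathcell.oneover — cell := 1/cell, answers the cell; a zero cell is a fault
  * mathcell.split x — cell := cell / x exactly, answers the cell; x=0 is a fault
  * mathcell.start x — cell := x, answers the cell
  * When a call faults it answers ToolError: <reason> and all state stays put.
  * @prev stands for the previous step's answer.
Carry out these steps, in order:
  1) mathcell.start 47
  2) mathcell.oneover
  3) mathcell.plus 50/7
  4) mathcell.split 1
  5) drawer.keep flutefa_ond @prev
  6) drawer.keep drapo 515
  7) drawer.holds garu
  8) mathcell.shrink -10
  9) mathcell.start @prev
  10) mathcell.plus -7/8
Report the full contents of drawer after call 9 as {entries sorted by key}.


Answer: {drapo=515, flutefa_ond=2357/329, garu=-956, mosla=-42, trino=kove}

Derivation:
# 1. mathcell.start(x='47') : 47
# 2. mathcell.oneover() : 1/47
# 3. mathcell.plus(x='50/7') : 2357/329
# 4. mathcell.split(x='1') : 2357/329
# 5. drawer.keep(k='flutefa_ond', v='@prev') : nil
# 6. drawer.keep(k='drapo', v='515') : nil
# 7. drawer.holds(k='garu') : yes
# 8. mathcell.shrink(x='-10') : 5647/329
# 9. mathcell.start(x='@prev') : 5647/329
# 10. mathcell.plus(x='-7/8') : 42873/2632


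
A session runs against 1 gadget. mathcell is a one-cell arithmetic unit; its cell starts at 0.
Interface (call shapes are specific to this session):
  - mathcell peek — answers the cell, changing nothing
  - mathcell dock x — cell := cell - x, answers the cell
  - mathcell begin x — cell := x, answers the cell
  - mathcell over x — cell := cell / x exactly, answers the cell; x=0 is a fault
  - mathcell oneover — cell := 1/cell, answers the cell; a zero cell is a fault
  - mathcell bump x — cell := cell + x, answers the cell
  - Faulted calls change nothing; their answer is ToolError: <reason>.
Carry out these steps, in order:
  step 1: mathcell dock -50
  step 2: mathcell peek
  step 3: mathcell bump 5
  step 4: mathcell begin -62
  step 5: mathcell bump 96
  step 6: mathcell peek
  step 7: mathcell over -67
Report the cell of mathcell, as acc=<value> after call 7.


Answer: acc=-34/67

Derivation:
// mathcell dock(x: -50) => 50
// mathcell peek() => 50
// mathcell bump(x: 5) => 55
// mathcell begin(x: -62) => -62
// mathcell bump(x: 96) => 34
// mathcell peek() => 34
// mathcell over(x: -67) => -34/67


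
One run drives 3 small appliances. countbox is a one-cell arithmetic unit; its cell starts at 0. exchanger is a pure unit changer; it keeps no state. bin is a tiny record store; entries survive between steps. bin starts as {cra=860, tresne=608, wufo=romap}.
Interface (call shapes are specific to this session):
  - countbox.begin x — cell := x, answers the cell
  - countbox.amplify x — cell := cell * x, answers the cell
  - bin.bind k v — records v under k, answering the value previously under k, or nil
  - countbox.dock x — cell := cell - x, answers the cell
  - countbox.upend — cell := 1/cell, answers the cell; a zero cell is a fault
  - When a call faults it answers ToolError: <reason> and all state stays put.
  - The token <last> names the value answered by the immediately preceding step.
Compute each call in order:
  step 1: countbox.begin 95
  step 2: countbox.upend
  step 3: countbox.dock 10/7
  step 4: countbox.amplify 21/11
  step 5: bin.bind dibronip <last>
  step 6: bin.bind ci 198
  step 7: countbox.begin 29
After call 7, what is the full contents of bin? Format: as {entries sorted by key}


Answer: {ci=198, cra=860, dibronip=-2829/1045, tresne=608, wufo=romap}

Derivation:
Using begin with 95: 95.
Then upend(), and get 1/95.
I run dock with 10/7, and observe -943/665.
Invoking amplify with 21/11, and observe -2829/1045.
Next I call bind with dibronip, <last>: nil.
I call bind with ci, 198, which returns nil.
I run begin with 29, yielding 29.


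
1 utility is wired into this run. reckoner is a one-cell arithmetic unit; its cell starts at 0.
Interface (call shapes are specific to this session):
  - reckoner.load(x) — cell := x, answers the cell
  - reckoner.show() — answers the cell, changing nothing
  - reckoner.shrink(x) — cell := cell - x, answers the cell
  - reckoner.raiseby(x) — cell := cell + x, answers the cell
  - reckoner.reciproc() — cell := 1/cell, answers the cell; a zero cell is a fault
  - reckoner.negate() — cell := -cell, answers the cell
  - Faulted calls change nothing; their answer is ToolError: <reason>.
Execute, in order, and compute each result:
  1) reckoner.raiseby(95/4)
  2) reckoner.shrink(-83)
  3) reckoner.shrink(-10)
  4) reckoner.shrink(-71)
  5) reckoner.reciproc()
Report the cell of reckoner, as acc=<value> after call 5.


Step: raiseby[x→95/4]
Result: 95/4
Step: shrink[x→-83]
Result: 427/4
Step: shrink[x→-10]
Result: 467/4
Step: shrink[x→-71]
Result: 751/4
Step: reciproc[]
Result: 4/751

Answer: acc=4/751


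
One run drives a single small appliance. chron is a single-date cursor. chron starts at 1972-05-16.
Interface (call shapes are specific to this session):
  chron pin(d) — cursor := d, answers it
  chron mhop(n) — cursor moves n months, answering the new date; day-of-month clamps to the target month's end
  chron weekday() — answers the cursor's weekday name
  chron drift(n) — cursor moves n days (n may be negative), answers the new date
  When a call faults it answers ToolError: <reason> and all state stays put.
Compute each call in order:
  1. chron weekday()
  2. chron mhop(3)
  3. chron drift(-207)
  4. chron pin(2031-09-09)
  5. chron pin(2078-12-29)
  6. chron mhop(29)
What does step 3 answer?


Then chron weekday(), — result: Tuesday.
I run chron mhop(n→3), — result: 1972-08-16.
Using chron drift(n→-207), and observe 1972-01-22.
I run chron pin(d→2031-09-09), yielding 2031-09-09.
Next I call chron pin(d→2078-12-29), — result: 2078-12-29.
Now I run chron mhop(n→29), and get 2081-05-29.

Answer: 1972-01-22


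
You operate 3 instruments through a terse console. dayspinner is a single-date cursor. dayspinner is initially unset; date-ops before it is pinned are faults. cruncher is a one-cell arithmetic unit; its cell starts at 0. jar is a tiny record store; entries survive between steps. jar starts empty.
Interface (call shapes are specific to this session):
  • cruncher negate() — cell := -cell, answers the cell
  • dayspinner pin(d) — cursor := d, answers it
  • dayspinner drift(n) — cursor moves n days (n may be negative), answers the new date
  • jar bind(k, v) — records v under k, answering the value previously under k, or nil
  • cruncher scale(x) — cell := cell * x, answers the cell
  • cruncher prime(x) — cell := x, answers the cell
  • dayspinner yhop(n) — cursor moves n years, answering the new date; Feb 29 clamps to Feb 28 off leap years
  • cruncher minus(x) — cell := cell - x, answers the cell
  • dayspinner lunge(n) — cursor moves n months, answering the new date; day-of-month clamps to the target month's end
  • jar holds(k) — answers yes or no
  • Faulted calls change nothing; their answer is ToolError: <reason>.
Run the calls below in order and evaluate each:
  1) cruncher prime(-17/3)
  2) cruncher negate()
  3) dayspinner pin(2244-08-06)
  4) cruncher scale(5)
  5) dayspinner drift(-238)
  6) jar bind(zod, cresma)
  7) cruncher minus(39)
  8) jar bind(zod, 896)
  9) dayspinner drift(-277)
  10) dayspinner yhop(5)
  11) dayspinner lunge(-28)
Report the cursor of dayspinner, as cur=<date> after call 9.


Calling cruncher prime on x=-17/3: -17/3.
Then cruncher negate(), and see 17/3.
I run dayspinner pin on d=2244-08-06, and see 2244-08-06.
I run cruncher scale on x=5: 85/3.
Invoking dayspinner drift on n=-238, which returns 2243-12-12.
Invoking jar bind on k=zod, v=cresma, yielding nil.
Then cruncher minus on x=39, and get -32/3.
I call jar bind on k=zod, v=896, giving cresma.
I run dayspinner drift on n=-277, → 2243-03-10.
Now I run dayspinner yhop on n=5: 2248-03-10.
Now I run dayspinner lunge on n=-28, and observe 2245-11-10.

Answer: cur=2243-03-10


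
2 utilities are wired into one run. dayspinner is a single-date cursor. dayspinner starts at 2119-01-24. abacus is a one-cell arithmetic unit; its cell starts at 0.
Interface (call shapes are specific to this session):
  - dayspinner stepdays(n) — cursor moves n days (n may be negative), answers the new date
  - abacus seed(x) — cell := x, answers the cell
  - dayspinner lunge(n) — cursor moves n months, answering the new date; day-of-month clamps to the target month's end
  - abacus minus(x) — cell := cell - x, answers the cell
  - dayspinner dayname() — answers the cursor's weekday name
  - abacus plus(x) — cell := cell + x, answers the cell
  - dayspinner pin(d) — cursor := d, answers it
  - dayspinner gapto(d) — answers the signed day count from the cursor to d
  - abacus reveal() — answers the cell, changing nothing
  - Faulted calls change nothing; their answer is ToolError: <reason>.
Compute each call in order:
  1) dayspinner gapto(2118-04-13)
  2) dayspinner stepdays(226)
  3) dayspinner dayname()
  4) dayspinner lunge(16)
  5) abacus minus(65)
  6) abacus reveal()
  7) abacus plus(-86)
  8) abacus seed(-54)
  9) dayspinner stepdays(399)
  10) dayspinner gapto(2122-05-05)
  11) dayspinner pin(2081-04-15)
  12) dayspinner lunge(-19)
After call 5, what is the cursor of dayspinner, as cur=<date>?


$ dayspinner gapto d: 2118-04-13
  -286
$ dayspinner stepdays n: 226
  2119-09-07
$ dayspinner dayname
  Thursday
$ dayspinner lunge n: 16
  2121-01-07
$ abacus minus x: 65
  -65
$ abacus reveal
  -65
$ abacus plus x: -86
  -151
$ abacus seed x: -54
  -54
$ dayspinner stepdays n: 399
  2122-02-10
$ dayspinner gapto d: 2122-05-05
  84
$ dayspinner pin d: 2081-04-15
  2081-04-15
$ dayspinner lunge n: -19
  2079-09-15

Answer: cur=2121-01-07


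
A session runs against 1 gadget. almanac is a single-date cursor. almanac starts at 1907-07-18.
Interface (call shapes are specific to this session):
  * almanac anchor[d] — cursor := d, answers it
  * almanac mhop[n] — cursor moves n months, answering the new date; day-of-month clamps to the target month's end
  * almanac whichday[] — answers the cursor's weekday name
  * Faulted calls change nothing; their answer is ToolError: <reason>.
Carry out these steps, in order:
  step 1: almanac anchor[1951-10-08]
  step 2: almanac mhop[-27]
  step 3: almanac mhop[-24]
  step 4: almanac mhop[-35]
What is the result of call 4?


Answer: 1944-08-08

Derivation:
==> almanac anchor(d: 1951-10-08)
<== 1951-10-08
==> almanac mhop(n: -27)
<== 1949-07-08
==> almanac mhop(n: -24)
<== 1947-07-08
==> almanac mhop(n: -35)
<== 1944-08-08


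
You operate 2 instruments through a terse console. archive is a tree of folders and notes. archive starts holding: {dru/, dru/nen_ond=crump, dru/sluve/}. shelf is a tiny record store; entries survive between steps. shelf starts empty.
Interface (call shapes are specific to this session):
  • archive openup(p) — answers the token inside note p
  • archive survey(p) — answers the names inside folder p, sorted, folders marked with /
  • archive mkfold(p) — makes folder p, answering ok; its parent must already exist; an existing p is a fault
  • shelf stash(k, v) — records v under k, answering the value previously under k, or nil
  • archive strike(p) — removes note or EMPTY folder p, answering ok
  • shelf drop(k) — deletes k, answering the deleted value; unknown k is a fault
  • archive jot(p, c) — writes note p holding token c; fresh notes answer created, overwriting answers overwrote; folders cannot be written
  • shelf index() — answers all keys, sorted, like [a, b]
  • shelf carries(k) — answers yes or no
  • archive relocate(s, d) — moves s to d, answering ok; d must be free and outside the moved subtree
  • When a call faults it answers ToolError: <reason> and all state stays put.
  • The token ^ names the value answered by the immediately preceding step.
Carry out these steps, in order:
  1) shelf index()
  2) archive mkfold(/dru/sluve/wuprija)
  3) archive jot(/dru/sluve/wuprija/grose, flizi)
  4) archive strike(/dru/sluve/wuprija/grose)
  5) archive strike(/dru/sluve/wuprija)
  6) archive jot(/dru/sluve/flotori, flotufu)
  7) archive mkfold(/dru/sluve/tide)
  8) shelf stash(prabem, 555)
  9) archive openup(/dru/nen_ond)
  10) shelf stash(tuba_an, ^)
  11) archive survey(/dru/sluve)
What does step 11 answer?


→ shelf index()
← []
→ archive mkfold(p→/dru/sluve/wuprija)
← ok
→ archive jot(p→/dru/sluve/wuprija/grose, c→flizi)
← created
→ archive strike(p→/dru/sluve/wuprija/grose)
← ok
→ archive strike(p→/dru/sluve/wuprija)
← ok
→ archive jot(p→/dru/sluve/flotori, c→flotufu)
← created
→ archive mkfold(p→/dru/sluve/tide)
← ok
→ shelf stash(k→prabem, v→555)
← nil
→ archive openup(p→/dru/nen_ond)
← crump
→ shelf stash(k→tuba_an, v→^)
← nil
→ archive survey(p→/dru/sluve)
← [flotori, tide/]

Answer: [flotori, tide/]
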